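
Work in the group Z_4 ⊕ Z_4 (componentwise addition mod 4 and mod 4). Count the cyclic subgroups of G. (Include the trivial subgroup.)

Each element a generates a cyclic subgroup ⟨a⟩; distinct elements may generate the same one (a cyclic group of order d has φ(d) generators).
Cyclic subgroups by order — order 1: 1; order 2: 3; order 4: 6.
Total: 10.

10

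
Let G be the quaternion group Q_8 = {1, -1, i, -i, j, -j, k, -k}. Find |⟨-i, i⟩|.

|⟨-i⟩| = 4 and |⟨i⟩| = 4, so |H| is a multiple of lcm(4, 4) = 4 and divides |G| = 8.
Closing under the operation: H = {1, -1, i, -i}, so |H| = 4.

4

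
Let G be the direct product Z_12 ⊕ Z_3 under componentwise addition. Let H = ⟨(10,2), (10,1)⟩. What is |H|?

18

|⟨(10,2)⟩| = 6 and |⟨(10,1)⟩| = 6, so |H| is a multiple of lcm(6, 6) = 6 and divides |G| = 36.
Closing under the operation: H = {(0,0), (0,1), (0,2), (2,0), (2,1), (2,2), (4,0), (4,1), (4,2), (6,0), (6,1), (6,2), (8,0), (8,1), (8,2), (10,0), (10,1), (10,2)}, so |H| = 18.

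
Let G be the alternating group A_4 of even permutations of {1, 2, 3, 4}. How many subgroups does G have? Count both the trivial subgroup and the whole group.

10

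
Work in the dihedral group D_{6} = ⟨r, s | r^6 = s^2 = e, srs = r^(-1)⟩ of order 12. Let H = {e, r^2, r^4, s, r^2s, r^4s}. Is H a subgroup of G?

Yes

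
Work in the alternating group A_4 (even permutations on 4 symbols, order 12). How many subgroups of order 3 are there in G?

|G| = 12 and 3 | 12, so subgroups of order 3 are possible by Lagrange.
The subgroups of order 3 are: {e, (1 2 3), (1 3 2)}; {e, (1 2 4), (1 4 2)}; {e, (1 3 4), (1 4 3)}; {e, (2 3 4), (2 4 3)}.
So G has 4 subgroups of order 3.

4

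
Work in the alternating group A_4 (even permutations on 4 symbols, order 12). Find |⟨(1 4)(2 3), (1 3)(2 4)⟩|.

4

|⟨(1 4)(2 3)⟩| = 2 and |⟨(1 3)(2 4)⟩| = 2, so |H| is a multiple of lcm(2, 2) = 2 and divides |G| = 12.
Closing under the operation: H = {e, (1 2)(3 4), (1 3)(2 4), (1 4)(2 3)}, so |H| = 4.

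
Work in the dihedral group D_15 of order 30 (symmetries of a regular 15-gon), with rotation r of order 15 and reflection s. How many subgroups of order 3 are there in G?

1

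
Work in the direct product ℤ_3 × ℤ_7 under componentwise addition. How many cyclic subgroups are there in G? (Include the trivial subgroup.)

Each element a generates a cyclic subgroup ⟨a⟩; distinct elements may generate the same one (a cyclic group of order d has φ(d) generators).
Cyclic subgroups by order — order 1: 1; order 3: 1; order 7: 1; order 21: 1.
Total: 4.

4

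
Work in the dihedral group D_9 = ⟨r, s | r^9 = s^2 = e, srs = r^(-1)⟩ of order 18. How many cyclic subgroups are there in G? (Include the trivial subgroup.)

12

A cyclic subgroup of order d is generated by each of its φ(d) elements of order d, so the cyclic subgroups of order d number (#elements of order d)/φ(d).
Cyclic subgroups by order — order 1: 1; order 2: 9; order 3: 1; order 9: 1.
Total: 12.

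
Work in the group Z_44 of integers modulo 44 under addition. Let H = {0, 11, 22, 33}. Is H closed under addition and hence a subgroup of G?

|H| = 4 divides |G| = 44, consistent with Lagrange.
H contains the identity, every element's inverse is in H, and H is closed under +: it is a subgroup.
In fact H = ⟨33⟩.

Yes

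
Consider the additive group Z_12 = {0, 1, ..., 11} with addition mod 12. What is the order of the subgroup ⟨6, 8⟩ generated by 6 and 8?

|⟨6⟩| = 2 and |⟨8⟩| = 3, so |H| is a multiple of lcm(2, 3) = 6 and divides |G| = 12.
Closing under the operation: H = {0, 2, 4, 6, 8, 10}, so |H| = 6.

6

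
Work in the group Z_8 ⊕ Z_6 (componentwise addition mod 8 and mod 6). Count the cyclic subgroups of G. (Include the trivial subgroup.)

A cyclic subgroup of order d is generated by each of its φ(d) elements of order d, so the cyclic subgroups of order d number (#elements of order d)/φ(d).
Cyclic subgroups by order — order 1: 1; order 2: 3; order 3: 1; order 4: 2; order 6: 3; order 8: 2; order 12: 2; order 24: 2.
Total: 16.

16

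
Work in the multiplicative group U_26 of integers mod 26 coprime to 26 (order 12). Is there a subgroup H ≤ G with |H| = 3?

3 | 12. A subgroup of order 3 is {1, 3, 9}.

Yes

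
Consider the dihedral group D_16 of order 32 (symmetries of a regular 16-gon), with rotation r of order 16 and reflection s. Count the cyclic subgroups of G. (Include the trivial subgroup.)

21

Each element a generates a cyclic subgroup ⟨a⟩; distinct elements may generate the same one (a cyclic group of order d has φ(d) generators).
Cyclic subgroups by order — order 1: 1; order 2: 17; order 4: 1; order 8: 1; order 16: 1.
Total: 21.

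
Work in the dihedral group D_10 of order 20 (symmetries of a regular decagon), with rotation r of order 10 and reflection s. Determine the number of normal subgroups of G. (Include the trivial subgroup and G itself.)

G has 22 subgroups. Checking conjugation-invariance by order — order 1: 1/1 normal; order 2: 1/11 normal; order 4: 0/5 normal; order 5: 1/1 normal; order 10: 3/3 normal; order 20: 1/1 normal.
Total normal subgroups: 7.

7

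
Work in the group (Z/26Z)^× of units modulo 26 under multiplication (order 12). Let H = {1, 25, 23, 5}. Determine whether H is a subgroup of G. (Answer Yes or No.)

5 ∈ H but its inverse 21 ∉ H, so H is not a subgroup.

No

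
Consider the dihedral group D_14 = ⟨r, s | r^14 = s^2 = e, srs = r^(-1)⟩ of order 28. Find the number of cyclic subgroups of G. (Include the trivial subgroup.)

A cyclic subgroup of order d is generated by each of its φ(d) elements of order d, so the cyclic subgroups of order d number (#elements of order d)/φ(d).
Cyclic subgroups by order — order 1: 1; order 2: 15; order 7: 1; order 14: 1.
Total: 18.

18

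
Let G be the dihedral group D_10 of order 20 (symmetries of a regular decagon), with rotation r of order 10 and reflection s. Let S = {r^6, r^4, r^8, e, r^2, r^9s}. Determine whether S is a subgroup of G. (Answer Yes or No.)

|S| = 6 does not divide |G| = 20, so by Lagrange S is not a subgroup.

No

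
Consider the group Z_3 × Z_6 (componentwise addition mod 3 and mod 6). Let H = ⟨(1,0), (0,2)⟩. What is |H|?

9

|⟨(1,0)⟩| = 3 and |⟨(0,2)⟩| = 3, so |H| is a multiple of lcm(3, 3) = 3 and divides |G| = 18.
Closing under the operation: H = {(0,0), (0,2), (0,4), (1,0), (1,2), (1,4), (2,0), (2,2), (2,4)}, so |H| = 9.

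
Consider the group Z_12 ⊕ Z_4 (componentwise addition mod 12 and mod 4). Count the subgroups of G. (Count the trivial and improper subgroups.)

30

|G| = 48, so by Lagrange every subgroup order divides 48. Divisors: 1, 2, 3, 4, 6, 8, 12, 16, 24, 48.
Subgroups by order — order 1: 1; order 2: 3; order 3: 1; order 4: 7; order 6: 3; order 8: 3; order 12: 7; order 16: 1; order 24: 3; order 48: 1.
Total: 1 + 3 + 1 + 7 + 3 + 3 + 7 + 1 + 3 + 1 = 30.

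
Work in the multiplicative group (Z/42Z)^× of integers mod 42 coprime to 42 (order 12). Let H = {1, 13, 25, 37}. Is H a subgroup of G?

No

Closure fails: 37 · 13 = 19 ∉ H. So H is not a subgroup.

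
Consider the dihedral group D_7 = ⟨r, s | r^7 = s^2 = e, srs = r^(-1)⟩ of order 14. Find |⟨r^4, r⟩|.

7

|⟨r^4⟩| = 7 and |⟨r⟩| = 7, so |H| is a multiple of lcm(7, 7) = 7 and divides |G| = 14.
Closing under the operation: H = {e, r, r^2, r^3, r^4, r^5, r^6}, so |H| = 7.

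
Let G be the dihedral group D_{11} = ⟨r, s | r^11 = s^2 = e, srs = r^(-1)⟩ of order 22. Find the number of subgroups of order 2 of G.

|G| = 22 and 2 | 22, so subgroups of order 2 are possible by Lagrange.
The subgroups of order 2 are: {e, r^10s}; {e, r^2s}; {e, r^3s}; {e, r^4s}; … (11 in all).
So G has 11 subgroups of order 2.

11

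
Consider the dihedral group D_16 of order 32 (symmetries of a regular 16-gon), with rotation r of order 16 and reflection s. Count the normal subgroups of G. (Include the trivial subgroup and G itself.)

G has 36 subgroups. Checking conjugation-invariance by order — order 1: 1/1 normal; order 2: 1/17 normal; order 4: 1/9 normal; order 8: 1/5 normal; order 16: 3/3 normal; order 32: 1/1 normal.
Total normal subgroups: 8.

8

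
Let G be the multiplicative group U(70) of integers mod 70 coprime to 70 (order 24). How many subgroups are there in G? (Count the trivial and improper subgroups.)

|G| = 24, so by Lagrange every subgroup order divides 24. Divisors: 1, 2, 3, 4, 6, 8, 12, 24.
Subgroups by order — order 1: 1; order 2: 3; order 3: 1; order 4: 3; order 6: 3; order 8: 1; order 12: 3; order 24: 1.
Total: 1 + 3 + 1 + 3 + 3 + 1 + 3 + 1 = 16.

16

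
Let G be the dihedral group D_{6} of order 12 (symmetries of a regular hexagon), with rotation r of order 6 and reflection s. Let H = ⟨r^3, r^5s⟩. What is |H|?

|⟨r^3⟩| = 2 and |⟨r^5s⟩| = 2, so |H| is a multiple of lcm(2, 2) = 2 and divides |G| = 12.
Closing under the operation: H = {e, r^3, r^2s, r^5s}, so |H| = 4.

4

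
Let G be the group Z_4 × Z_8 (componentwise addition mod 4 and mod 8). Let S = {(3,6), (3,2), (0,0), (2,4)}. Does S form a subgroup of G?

(3,6) ∈ S but its inverse (1,2) ∉ S, so S is not a subgroup.

No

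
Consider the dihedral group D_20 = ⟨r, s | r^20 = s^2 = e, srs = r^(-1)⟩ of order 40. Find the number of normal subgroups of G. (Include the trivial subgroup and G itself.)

9

G has 48 subgroups. Checking conjugation-invariance by order — order 1: 1/1 normal; order 2: 1/21 normal; order 4: 1/11 normal; order 5: 1/1 normal; order 8: 0/5 normal; order 10: 1/5 normal; order 20: 3/3 normal; order 40: 1/1 normal.
Total normal subgroups: 9.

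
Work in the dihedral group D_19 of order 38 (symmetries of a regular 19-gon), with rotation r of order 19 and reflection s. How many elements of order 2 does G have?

19

Enumerating element orders in G gives 19 elements of order 2.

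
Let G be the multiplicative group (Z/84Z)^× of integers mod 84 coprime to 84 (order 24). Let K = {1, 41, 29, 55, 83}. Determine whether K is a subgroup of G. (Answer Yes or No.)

|K| = 5 does not divide |G| = 24, so by Lagrange K is not a subgroup.

No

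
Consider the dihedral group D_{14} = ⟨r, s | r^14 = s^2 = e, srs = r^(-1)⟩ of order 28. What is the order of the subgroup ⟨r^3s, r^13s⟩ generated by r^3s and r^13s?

|⟨r^3s⟩| = 2 and |⟨r^13s⟩| = 2, so |H| is a multiple of lcm(2, 2) = 2 and divides |G| = 28.
Closing under the operation: H = {e, r^2, r^4, r^6, r^8, r^10, r^12, rs, r^3s, r^5s, r^7s, r^9s, r^11s, r^13s}, so |H| = 14.

14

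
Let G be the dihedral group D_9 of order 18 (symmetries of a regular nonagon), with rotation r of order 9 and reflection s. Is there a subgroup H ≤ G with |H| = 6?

6 | 18. A subgroup of order 6 is {e, r^3, r^6, r^2s, r^5s, r^8s}.

Yes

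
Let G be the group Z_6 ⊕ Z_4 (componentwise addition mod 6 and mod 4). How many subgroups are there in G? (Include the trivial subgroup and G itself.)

16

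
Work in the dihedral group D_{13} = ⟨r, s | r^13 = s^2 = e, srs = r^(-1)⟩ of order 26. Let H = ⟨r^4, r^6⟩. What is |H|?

|⟨r^4⟩| = 13 and |⟨r^6⟩| = 13, so |H| is a multiple of lcm(13, 13) = 13 and divides |G| = 26.
Closing under the operation: H = {e, r, r^2, r^3, r^4, r^5, r^6, r^7, r^8, r^9, r^10, r^11, r^12}, so |H| = 13.

13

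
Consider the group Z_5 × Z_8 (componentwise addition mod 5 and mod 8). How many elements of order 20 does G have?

8

An element (a,b) has order lcm(ord(a), ord(b)); count pairs with lcm equal to 20.
Enumerating gives 8 such elements.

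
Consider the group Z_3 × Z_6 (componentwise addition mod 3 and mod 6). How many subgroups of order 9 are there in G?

1

|G| = 18 and 9 | 18, so subgroups of order 9 are possible by Lagrange.
The subgroups of order 9 are: {(0,0), (0,2), (0,4), (1,0), (1,2), (1,4), (2,0), (2,2), (2,4)}.
So G has 1 subgroup of order 9.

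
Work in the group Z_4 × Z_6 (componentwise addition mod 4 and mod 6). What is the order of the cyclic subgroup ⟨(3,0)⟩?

The order of (3,0) in Z_4 × Z_6 is lcm(ord(3) in Z_4, ord(0) in Z_6).
ord(3) = 4 and ord(0) = 1, so |⟨(3,0)⟩| = lcm(4, 1) = 4.

4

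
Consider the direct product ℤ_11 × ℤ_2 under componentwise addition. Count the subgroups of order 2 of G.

|G| = 22 and 2 | 22, so subgroups of order 2 are possible by Lagrange.
The subgroups of order 2 are: {(0,0), (0,1)}.
So G has 1 subgroup of order 2.

1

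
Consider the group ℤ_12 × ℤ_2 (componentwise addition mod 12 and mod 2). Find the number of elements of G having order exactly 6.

6

An element (a,b) has order lcm(ord(a), ord(b)); count pairs with lcm equal to 6.
Enumerating gives 6 such elements.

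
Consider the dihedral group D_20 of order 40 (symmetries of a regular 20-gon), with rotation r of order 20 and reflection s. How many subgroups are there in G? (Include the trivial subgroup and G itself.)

48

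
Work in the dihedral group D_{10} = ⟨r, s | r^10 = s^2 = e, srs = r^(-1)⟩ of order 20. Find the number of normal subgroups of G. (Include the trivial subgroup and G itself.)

G has 22 subgroups. Checking conjugation-invariance by order — order 1: 1/1 normal; order 2: 1/11 normal; order 4: 0/5 normal; order 5: 1/1 normal; order 10: 3/3 normal; order 20: 1/1 normal.
Total normal subgroups: 7.

7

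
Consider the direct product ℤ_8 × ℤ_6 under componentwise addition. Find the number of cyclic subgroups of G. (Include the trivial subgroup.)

16

Group the elements of G by the cyclic subgroup they generate; each cyclic subgroup of order d accounts for φ(d) elements.
Cyclic subgroups by order — order 1: 1; order 2: 3; order 3: 1; order 4: 2; order 6: 3; order 8: 2; order 12: 2; order 24: 2.
Total: 16.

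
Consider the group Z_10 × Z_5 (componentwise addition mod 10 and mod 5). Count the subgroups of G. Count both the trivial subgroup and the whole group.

|G| = 50, so by Lagrange every subgroup order divides 50. Divisors: 1, 2, 5, 10, 25, 50.
Subgroups by order — order 1: 1; order 2: 1; order 5: 6; order 10: 6; order 25: 1; order 50: 1.
Total: 1 + 1 + 6 + 6 + 1 + 1 = 16.

16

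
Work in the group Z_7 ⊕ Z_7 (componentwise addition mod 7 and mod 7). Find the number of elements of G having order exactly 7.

48

An element (a,b) has order lcm(ord(a), ord(b)); count pairs with lcm equal to 7.
Enumerating gives 48 such elements.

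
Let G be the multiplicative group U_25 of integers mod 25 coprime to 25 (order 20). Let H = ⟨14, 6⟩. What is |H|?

|⟨14⟩| = 10 and |⟨6⟩| = 5, so |H| is a multiple of lcm(10, 5) = 10 and divides |G| = 20.
Closing under the operation: H = {1, 4, 6, 9, 11, 14, 16, 19, 21, 24}, so |H| = 10.

10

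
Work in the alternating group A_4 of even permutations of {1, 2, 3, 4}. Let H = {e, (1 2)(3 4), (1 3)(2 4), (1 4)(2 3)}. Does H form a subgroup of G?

Yes

|H| = 4 divides |G| = 12, consistent with Lagrange.
H contains the identity, every element's inverse is in H, and H is closed under ∘: it is a subgroup.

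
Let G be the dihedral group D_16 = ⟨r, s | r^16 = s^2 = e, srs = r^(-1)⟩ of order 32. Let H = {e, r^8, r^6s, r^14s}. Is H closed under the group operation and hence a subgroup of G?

|H| = 4 divides |G| = 32, consistent with Lagrange.
H contains the identity, every element's inverse is in H, and H is closed under ·: it is a subgroup.

Yes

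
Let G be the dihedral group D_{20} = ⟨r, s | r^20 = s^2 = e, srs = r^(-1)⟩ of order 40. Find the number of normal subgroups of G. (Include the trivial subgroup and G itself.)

9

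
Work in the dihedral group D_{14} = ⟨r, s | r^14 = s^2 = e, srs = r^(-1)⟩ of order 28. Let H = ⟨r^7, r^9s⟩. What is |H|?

|⟨r^7⟩| = 2 and |⟨r^9s⟩| = 2, so |H| is a multiple of lcm(2, 2) = 2 and divides |G| = 28.
Closing under the operation: H = {e, r^7, r^2s, r^9s}, so |H| = 4.

4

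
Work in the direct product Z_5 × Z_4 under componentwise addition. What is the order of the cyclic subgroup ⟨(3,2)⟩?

The order of (3,2) in Z_5 × Z_4 is lcm(ord(3) in Z_5, ord(2) in Z_4).
ord(3) = 5 and ord(2) = 2, so |⟨(3,2)⟩| = lcm(5, 2) = 10.

10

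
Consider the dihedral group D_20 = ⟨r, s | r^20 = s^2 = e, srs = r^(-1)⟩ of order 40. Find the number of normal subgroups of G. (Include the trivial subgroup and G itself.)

9

G has 48 subgroups. Checking conjugation-invariance by order — order 1: 1/1 normal; order 2: 1/21 normal; order 4: 1/11 normal; order 5: 1/1 normal; order 8: 0/5 normal; order 10: 1/5 normal; order 20: 3/3 normal; order 40: 1/1 normal.
Total normal subgroups: 9.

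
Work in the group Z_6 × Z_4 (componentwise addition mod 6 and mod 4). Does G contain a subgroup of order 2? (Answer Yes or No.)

2 | 24. A subgroup of order 2 is {(0,0), (0,2)}.

Yes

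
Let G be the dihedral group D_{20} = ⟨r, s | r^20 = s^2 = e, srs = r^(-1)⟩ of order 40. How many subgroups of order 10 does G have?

|G| = 40 and 10 | 40, so subgroups of order 10 are possible by Lagrange.
The subgroups of order 10 are: {e, r^2, r^4, r^6, r^8, r^10, r^12, r^14, r^16, r^18}; {e, r^4, r^8, r^12, r^16, r^2s, r^6s, r^10s, r^14s, r^18s}; {e, r^4, r^8, r^12, r^16, r^3s, r^7s, r^11s, r^15s, r^19s}; {e, r^4, r^8, r^12, r^16, s, r^4s, r^8s, r^12s, r^16s}; … (5 in all).
So G has 5 subgroups of order 10.

5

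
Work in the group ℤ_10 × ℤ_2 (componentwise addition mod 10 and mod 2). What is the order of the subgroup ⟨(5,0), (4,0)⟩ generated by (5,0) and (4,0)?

10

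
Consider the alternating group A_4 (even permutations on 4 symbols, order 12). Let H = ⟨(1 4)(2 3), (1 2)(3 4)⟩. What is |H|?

|⟨(1 4)(2 3)⟩| = 2 and |⟨(1 2)(3 4)⟩| = 2, so |H| is a multiple of lcm(2, 2) = 2 and divides |G| = 12.
Closing under the operation: H = {e, (1 2)(3 4), (1 3)(2 4), (1 4)(2 3)}, so |H| = 4.

4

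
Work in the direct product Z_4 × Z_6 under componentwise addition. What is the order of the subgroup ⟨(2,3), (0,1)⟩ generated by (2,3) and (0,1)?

12

|⟨(2,3)⟩| = 2 and |⟨(0,1)⟩| = 6, so |H| is a multiple of lcm(2, 6) = 6 and divides |G| = 24.
Closing under the operation: H = {(0,0), (0,1), (0,2), (0,3), (0,4), (0,5), (2,0), (2,1), (2,2), (2,3), (2,4), (2,5)}, so |H| = 12.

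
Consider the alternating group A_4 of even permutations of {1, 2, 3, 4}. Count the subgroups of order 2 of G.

|G| = 12 and 2 | 12, so subgroups of order 2 are possible by Lagrange.
The subgroups of order 2 are: {e, (1 2)(3 4)}; {e, (1 3)(2 4)}; {e, (1 4)(2 3)}.
So G has 3 subgroups of order 2.

3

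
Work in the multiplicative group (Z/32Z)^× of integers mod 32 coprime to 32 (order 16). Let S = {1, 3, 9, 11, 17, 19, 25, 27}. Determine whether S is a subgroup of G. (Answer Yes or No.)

Yes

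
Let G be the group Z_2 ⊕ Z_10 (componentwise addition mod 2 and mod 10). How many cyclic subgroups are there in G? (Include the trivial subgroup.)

Each element a generates a cyclic subgroup ⟨a⟩; distinct elements may generate the same one (a cyclic group of order d has φ(d) generators).
Cyclic subgroups by order — order 1: 1; order 2: 3; order 5: 1; order 10: 3.
Total: 8.

8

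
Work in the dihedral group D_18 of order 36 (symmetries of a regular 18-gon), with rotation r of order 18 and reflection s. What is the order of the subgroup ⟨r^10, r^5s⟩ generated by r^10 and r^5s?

18

|⟨r^10⟩| = 9 and |⟨r^5s⟩| = 2, so |H| is a multiple of lcm(9, 2) = 18 and divides |G| = 36.
Closing under the operation: H = {e, r^2, r^4, r^6, r^8, r^10, r^12, r^14, r^16, rs, r^3s, r^5s, r^7s, r^9s, r^11s, r^13s, r^15s, r^17s}, so |H| = 18.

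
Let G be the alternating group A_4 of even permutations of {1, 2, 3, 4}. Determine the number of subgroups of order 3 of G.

|G| = 12 and 3 | 12, so subgroups of order 3 are possible by Lagrange.
The subgroups of order 3 are: {e, (1 2 3), (1 3 2)}; {e, (1 2 4), (1 4 2)}; {e, (1 3 4), (1 4 3)}; {e, (2 3 4), (2 4 3)}.
So G has 4 subgroups of order 3.

4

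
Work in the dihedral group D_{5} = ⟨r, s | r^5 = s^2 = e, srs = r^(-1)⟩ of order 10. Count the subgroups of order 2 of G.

5

|G| = 10 and 2 | 10, so subgroups of order 2 are possible by Lagrange.
The subgroups of order 2 are: {e, r^2s}; {e, r^3s}; {e, r^4s}; {e, rs}; … (5 in all).
So G has 5 subgroups of order 2.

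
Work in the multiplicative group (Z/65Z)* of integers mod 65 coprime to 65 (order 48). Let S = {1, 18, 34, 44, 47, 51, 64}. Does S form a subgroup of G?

No

|S| = 7 does not divide |G| = 48, so by Lagrange S is not a subgroup.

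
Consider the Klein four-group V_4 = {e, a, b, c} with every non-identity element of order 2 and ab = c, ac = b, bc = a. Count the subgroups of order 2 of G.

|G| = 4 and 2 | 4, so subgroups of order 2 are possible by Lagrange.
The subgroups of order 2 are: {e, a}; {e, b}; {e, c}.
So G has 3 subgroups of order 2.

3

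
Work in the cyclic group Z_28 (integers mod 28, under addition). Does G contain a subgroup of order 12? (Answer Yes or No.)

No

12 does not divide |G| = 28, so by Lagrange no subgroup of order 12 exists.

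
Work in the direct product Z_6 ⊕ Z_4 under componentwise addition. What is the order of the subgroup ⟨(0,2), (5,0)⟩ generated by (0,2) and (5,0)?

12

|⟨(0,2)⟩| = 2 and |⟨(5,0)⟩| = 6, so |H| is a multiple of lcm(2, 6) = 6 and divides |G| = 24.
Closing under the operation: H = {(0,0), (0,2), (1,0), (1,2), (2,0), (2,2), (3,0), (3,2), (4,0), (4,2), (5,0), (5,2)}, so |H| = 12.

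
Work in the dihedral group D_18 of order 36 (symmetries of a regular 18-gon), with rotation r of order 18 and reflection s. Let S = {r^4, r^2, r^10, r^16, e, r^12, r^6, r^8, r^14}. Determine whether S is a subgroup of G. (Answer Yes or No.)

Yes

|S| = 9 divides |G| = 36, consistent with Lagrange.
S contains the identity, every element's inverse is in S, and S is closed under ·: it is a subgroup.
In fact S = ⟨r^4⟩.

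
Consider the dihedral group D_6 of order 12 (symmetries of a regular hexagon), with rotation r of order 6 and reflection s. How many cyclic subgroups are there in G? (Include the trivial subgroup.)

Each element a generates a cyclic subgroup ⟨a⟩; distinct elements may generate the same one (a cyclic group of order d has φ(d) generators).
Cyclic subgroups by order — order 1: 1; order 2: 7; order 3: 1; order 6: 1.
Total: 10.

10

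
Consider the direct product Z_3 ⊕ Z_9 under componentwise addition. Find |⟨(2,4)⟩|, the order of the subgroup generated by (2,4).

The order of (2,4) in Z_3 × Z_9 is lcm(ord(2) in Z_3, ord(4) in Z_9).
ord(2) = 3 and ord(4) = 9, so |⟨(2,4)⟩| = lcm(3, 9) = 9.

9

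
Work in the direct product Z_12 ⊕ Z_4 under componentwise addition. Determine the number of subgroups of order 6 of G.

3

|G| = 48 and 6 | 48, so subgroups of order 6 are possible by Lagrange.
The subgroups of order 6 are: {(0,0), (0,2), (4,0), (4,2), (8,0), (8,2)}; {(0,0), (2,0), (4,0), (6,0), (8,0), (10,0)}; {(0,0), (2,2), (4,0), (6,2), (8,0), (10,2)}.
So G has 3 subgroups of order 6.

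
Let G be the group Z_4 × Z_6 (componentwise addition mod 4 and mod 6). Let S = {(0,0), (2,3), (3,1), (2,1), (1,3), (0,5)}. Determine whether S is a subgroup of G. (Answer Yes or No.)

(2,1) ∈ S but its inverse (2,5) ∉ S, so S is not a subgroup.

No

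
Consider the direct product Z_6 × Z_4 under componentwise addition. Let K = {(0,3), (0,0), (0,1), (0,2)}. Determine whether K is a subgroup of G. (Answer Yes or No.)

Yes

|K| = 4 divides |G| = 24, consistent with Lagrange.
K contains the identity, every element's inverse is in K, and K is closed under +: it is a subgroup.
In fact K = ⟨(0,1)⟩.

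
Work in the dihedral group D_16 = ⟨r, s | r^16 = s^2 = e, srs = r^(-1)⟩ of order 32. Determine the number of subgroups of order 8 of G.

|G| = 32 and 8 | 32, so subgroups of order 8 are possible by Lagrange.
The subgroups of order 8 are: {e, r^2, r^4, r^6, r^8, r^10, r^12, r^14}; {e, r^4, r^8, r^12, r^2s, r^6s, r^10s, r^14s}; {e, r^4, r^8, r^12, r^3s, r^7s, r^11s, r^15s}; {e, r^4, r^8, r^12, s, r^4s, r^8s, r^12s}; … (5 in all).
So G has 5 subgroups of order 8.

5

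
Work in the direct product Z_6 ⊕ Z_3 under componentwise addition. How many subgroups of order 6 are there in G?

|G| = 18 and 6 | 18, so subgroups of order 6 are possible by Lagrange.
The subgroups of order 6 are: {(0,0), (0,1), (0,2), (3,0), (3,1), (3,2)}; {(0,0), (1,0), (2,0), (3,0), (4,0), (5,0)}; {(0,0), (1,1), (2,2), (3,0), (4,1), (5,2)}; {(0,0), (1,2), (2,1), (3,0), (4,2), (5,1)}.
So G has 4 subgroups of order 6.

4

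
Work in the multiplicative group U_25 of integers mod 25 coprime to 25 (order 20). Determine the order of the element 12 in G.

20

Compute successive powers of 12 mod 25: 12, 19, 3, 11, 7, 9, 8, 21, …; 12^20 ≡ 1 (mod 25).
So |⟨12⟩| = 20.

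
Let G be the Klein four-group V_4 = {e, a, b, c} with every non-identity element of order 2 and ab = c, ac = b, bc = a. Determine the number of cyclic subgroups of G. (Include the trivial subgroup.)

4

Group the elements of G by the cyclic subgroup they generate; each cyclic subgroup of order d accounts for φ(d) elements.
Cyclic subgroups by order — order 1: 1; order 2: 3.
Total: 4.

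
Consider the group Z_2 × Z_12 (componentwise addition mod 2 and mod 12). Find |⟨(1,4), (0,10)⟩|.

12

|⟨(1,4)⟩| = 6 and |⟨(0,10)⟩| = 6, so |H| is a multiple of lcm(6, 6) = 6 and divides |G| = 24.
Closing under the operation: H = {(0,0), (0,2), (0,4), (0,6), (0,8), (0,10), (1,0), (1,2), (1,4), (1,6), (1,8), (1,10)}, so |H| = 12.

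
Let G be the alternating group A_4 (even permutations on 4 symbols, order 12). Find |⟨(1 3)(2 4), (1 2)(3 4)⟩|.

|⟨(1 3)(2 4)⟩| = 2 and |⟨(1 2)(3 4)⟩| = 2, so |H| is a multiple of lcm(2, 2) = 2 and divides |G| = 12.
Closing under the operation: H = {e, (1 2)(3 4), (1 3)(2 4), (1 4)(2 3)}, so |H| = 4.

4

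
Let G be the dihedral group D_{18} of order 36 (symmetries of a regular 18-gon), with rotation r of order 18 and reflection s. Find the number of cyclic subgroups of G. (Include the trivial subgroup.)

Each element a generates a cyclic subgroup ⟨a⟩; distinct elements may generate the same one (a cyclic group of order d has φ(d) generators).
Cyclic subgroups by order — order 1: 1; order 2: 19; order 3: 1; order 6: 1; order 9: 1; order 18: 1.
Total: 24.

24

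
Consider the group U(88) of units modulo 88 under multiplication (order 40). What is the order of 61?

Compute successive powers of 61 mod 88: 61, 25, 29, 9, 21, 49, 85, 81, …; 61^10 ≡ 1 (mod 88).
So |⟨61⟩| = 10.

10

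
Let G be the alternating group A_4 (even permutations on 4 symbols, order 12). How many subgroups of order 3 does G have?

4

|G| = 12 and 3 | 12, so subgroups of order 3 are possible by Lagrange.
The subgroups of order 3 are: {e, (1 2 3), (1 3 2)}; {e, (1 2 4), (1 4 2)}; {e, (1 3 4), (1 4 3)}; {e, (2 3 4), (2 4 3)}.
So G has 4 subgroups of order 3.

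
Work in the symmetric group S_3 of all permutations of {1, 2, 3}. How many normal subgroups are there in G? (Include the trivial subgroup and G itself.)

G has 6 subgroups. Checking conjugation-invariance by order — order 1: 1/1 normal; order 2: 0/3 normal; order 3: 1/1 normal; order 6: 1/1 normal.
Total normal subgroups: 3.

3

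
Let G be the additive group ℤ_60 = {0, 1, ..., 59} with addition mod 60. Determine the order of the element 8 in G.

15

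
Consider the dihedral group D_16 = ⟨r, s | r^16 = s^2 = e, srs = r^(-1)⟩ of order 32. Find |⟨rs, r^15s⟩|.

16

|⟨rs⟩| = 2 and |⟨r^15s⟩| = 2, so |H| is a multiple of lcm(2, 2) = 2 and divides |G| = 32.
Closing under the operation: H = {e, r^2, r^4, r^6, r^8, r^10, r^12, r^14, rs, r^3s, r^5s, r^7s, r^9s, r^11s, r^13s, r^15s}, so |H| = 16.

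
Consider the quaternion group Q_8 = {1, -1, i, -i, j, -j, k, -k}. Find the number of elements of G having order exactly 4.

The elements of order 4 are: i, -i, j, -j, k, -k.
That's 6.

6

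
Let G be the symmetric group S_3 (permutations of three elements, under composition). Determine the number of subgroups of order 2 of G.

3

|G| = 6 and 2 | 6, so subgroups of order 2 are possible by Lagrange.
The subgroups of order 2 are: {e, (1 2)}; {e, (1 3)}; {e, (2 3)}.
So G has 3 subgroups of order 2.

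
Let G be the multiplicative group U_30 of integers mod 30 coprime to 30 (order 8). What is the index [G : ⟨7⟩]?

|⟨7⟩| = 4 and |G| = 8.
By Lagrange, [G : H] = |G|/|H| = 8/4 = 2.

2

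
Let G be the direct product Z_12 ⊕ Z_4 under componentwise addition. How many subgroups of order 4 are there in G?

7

|G| = 48 and 4 | 48, so subgroups of order 4 are possible by Lagrange.
The subgroups of order 4 are: {(0,0), (0,1), (0,2), (0,3)}; {(0,0), (0,2), (6,0), (6,2)}; {(0,0), (0,2), (6,1), (6,3)}; {(0,0), (3,0), (6,0), (9,0)}; … (7 in all).
So G has 7 subgroups of order 4.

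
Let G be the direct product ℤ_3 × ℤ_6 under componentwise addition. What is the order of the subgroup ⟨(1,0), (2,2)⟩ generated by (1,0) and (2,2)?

|⟨(1,0)⟩| = 3 and |⟨(2,2)⟩| = 3, so |H| is a multiple of lcm(3, 3) = 3 and divides |G| = 18.
Closing under the operation: H = {(0,0), (0,2), (0,4), (1,0), (1,2), (1,4), (2,0), (2,2), (2,4)}, so |H| = 9.

9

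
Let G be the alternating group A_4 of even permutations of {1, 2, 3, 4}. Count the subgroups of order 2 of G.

3

|G| = 12 and 2 | 12, so subgroups of order 2 are possible by Lagrange.
The subgroups of order 2 are: {e, (1 2)(3 4)}; {e, (1 3)(2 4)}; {e, (1 4)(2 3)}.
So G has 3 subgroups of order 2.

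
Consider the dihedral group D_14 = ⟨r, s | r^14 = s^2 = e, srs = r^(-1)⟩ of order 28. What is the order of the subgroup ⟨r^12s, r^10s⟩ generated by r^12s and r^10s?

14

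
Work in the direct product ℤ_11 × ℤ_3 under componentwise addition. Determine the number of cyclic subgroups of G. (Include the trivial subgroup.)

4

A cyclic subgroup of order d is generated by each of its φ(d) elements of order d, so the cyclic subgroups of order d number (#elements of order d)/φ(d).
Cyclic subgroups by order — order 1: 1; order 3: 1; order 11: 1; order 33: 1.
Total: 4.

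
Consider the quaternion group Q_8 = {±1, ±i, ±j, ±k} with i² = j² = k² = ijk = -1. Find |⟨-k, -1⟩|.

|⟨-k⟩| = 4 and |⟨-1⟩| = 2, so |H| is a multiple of lcm(4, 2) = 4 and divides |G| = 8.
Closing under the operation: H = {1, -1, k, -k}, so |H| = 4.

4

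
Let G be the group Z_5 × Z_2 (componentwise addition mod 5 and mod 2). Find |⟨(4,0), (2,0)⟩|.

|⟨(4,0)⟩| = 5 and |⟨(2,0)⟩| = 5, so |H| is a multiple of lcm(5, 5) = 5 and divides |G| = 10.
Closing under the operation: H = {(0,0), (1,0), (2,0), (3,0), (4,0)}, so |H| = 5.

5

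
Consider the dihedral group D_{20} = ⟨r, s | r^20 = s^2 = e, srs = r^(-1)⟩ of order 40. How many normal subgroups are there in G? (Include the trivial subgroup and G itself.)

9

G has 48 subgroups. Checking conjugation-invariance by order — order 1: 1/1 normal; order 2: 1/21 normal; order 4: 1/11 normal; order 5: 1/1 normal; order 8: 0/5 normal; order 10: 1/5 normal; order 20: 3/3 normal; order 40: 1/1 normal.
Total normal subgroups: 9.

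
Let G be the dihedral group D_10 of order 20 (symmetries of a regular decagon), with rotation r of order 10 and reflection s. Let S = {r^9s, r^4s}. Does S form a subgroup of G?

No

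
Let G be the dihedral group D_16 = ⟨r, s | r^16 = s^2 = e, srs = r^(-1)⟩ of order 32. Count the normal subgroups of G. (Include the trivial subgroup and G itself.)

8

G has 36 subgroups. Checking conjugation-invariance by order — order 1: 1/1 normal; order 2: 1/17 normal; order 4: 1/9 normal; order 8: 1/5 normal; order 16: 3/3 normal; order 32: 1/1 normal.
Total normal subgroups: 8.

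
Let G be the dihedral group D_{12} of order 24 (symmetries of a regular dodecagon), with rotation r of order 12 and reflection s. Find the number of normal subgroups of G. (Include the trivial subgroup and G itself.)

G has 34 subgroups. Checking conjugation-invariance by order — order 1: 1/1 normal; order 2: 1/13 normal; order 3: 1/1 normal; order 4: 1/7 normal; order 6: 1/5 normal; order 8: 0/3 normal; order 12: 3/3 normal; order 24: 1/1 normal.
Total normal subgroups: 9.

9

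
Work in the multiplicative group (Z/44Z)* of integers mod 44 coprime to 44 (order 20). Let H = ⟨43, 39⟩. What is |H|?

|⟨43⟩| = 2 and |⟨39⟩| = 10, so |H| is a multiple of lcm(2, 10) = 10 and divides |G| = 20.
Closing under the operation: H = {1, 5, 7, 9, 19, 25, 35, 37, 39, 43}, so |H| = 10.

10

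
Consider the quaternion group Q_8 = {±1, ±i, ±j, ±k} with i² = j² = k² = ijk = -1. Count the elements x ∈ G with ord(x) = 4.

The elements of order 4 are: i, -i, j, -j, k, -k.
That's 6.

6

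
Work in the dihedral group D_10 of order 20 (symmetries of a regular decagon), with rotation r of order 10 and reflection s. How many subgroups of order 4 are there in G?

5

|G| = 20 and 4 | 20, so subgroups of order 4 are possible by Lagrange.
The subgroups of order 4 are: {e, r^5, r^2s, r^7s}; {e, r^5, r^3s, r^8s}; {e, r^5, r^4s, r^9s}; {e, r^5, s, r^5s}; … (5 in all).
So G has 5 subgroups of order 4.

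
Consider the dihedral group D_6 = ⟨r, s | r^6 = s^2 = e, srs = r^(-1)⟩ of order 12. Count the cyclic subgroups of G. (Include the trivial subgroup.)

A cyclic subgroup of order d is generated by each of its φ(d) elements of order d, so the cyclic subgroups of order d number (#elements of order d)/φ(d).
Cyclic subgroups by order — order 1: 1; order 2: 7; order 3: 1; order 6: 1.
Total: 10.

10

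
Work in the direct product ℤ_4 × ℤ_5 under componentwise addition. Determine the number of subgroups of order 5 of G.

|G| = 20 and 5 | 20, so subgroups of order 5 are possible by Lagrange.
The subgroups of order 5 are: {(0,0), (0,1), (0,2), (0,3), (0,4)}.
So G has 1 subgroup of order 5.

1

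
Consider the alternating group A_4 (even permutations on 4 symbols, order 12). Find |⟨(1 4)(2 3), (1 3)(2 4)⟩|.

|⟨(1 4)(2 3)⟩| = 2 and |⟨(1 3)(2 4)⟩| = 2, so |H| is a multiple of lcm(2, 2) = 2 and divides |G| = 12.
Closing under the operation: H = {e, (1 2)(3 4), (1 3)(2 4), (1 4)(2 3)}, so |H| = 4.

4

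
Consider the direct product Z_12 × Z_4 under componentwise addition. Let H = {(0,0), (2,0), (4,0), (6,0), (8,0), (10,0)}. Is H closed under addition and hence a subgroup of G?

|H| = 6 divides |G| = 48, consistent with Lagrange.
H contains the identity, every element's inverse is in H, and H is closed under +: it is a subgroup.
In fact H = ⟨(10,0)⟩.

Yes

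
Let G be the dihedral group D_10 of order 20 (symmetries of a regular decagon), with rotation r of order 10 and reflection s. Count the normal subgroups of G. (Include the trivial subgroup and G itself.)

7

G has 22 subgroups. Checking conjugation-invariance by order — order 1: 1/1 normal; order 2: 1/11 normal; order 4: 0/5 normal; order 5: 1/1 normal; order 10: 3/3 normal; order 20: 1/1 normal.
Total normal subgroups: 7.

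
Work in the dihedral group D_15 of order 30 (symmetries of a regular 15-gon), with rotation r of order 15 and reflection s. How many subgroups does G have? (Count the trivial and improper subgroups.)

|G| = 30, so by Lagrange every subgroup order divides 30. Divisors: 1, 2, 3, 5, 6, 10, 15, 30.
Subgroups by order — order 1: 1; order 2: 15; order 3: 1; order 5: 1; order 6: 5; order 10: 3; order 15: 1; order 30: 1.
Total: 1 + 15 + 1 + 1 + 5 + 3 + 1 + 1 = 28.

28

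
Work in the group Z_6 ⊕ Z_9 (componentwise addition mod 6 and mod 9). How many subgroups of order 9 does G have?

4

|G| = 54 and 9 | 54, so subgroups of order 9 are possible by Lagrange.
The subgroups of order 9 are: {(0,0), (0,1), (0,2), (0,3), (0,4), (0,5), (0,6), (0,7), (0,8)}; {(0,0), (0,3), (0,6), (2,0), (2,3), (2,6), (4,0), (4,3), (4,6)}; {(0,0), (0,3), (0,6), (2,1), (2,4), (2,7), (4,2), (4,5), (4,8)}; {(0,0), (0,3), (0,6), (2,2), (2,5), (2,8), (4,1), (4,4), (4,7)}.
So G has 4 subgroups of order 9.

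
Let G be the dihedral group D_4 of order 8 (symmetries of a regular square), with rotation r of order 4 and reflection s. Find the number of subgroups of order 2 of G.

|G| = 8 and 2 | 8, so subgroups of order 2 are possible by Lagrange.
The subgroups of order 2 are: {e, r^2}; {e, r^2s}; {e, r^3s}; {e, rs}; … (5 in all).
So G has 5 subgroups of order 2.

5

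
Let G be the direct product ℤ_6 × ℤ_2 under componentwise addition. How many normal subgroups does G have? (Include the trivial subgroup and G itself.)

G is abelian, so every subgroup is normal.
G has 10 subgroups in total, hence 10 normal subgroups.

10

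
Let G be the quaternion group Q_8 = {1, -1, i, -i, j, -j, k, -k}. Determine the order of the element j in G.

4

Computing powers of j: the smallest k with (j)^k = e is k = 4.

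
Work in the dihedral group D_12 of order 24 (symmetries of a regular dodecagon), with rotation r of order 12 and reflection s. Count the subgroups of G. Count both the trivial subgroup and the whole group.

|G| = 24, so by Lagrange every subgroup order divides 24. Divisors: 1, 2, 3, 4, 6, 8, 12, 24.
Subgroups by order — order 1: 1; order 2: 13; order 3: 1; order 4: 7; order 6: 5; order 8: 3; order 12: 3; order 24: 1.
Total: 1 + 13 + 1 + 7 + 5 + 3 + 3 + 1 = 34.

34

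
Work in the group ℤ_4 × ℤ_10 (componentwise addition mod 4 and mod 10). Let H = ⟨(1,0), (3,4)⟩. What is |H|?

20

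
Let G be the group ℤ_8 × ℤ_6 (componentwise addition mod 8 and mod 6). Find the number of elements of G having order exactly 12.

8

An element (a,b) has order lcm(ord(a), ord(b)); count pairs with lcm equal to 12.
Enumerating gives 8 such elements.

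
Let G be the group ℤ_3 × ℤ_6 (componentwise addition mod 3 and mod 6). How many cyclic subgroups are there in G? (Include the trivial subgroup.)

10

A cyclic subgroup of order d is generated by each of its φ(d) elements of order d, so the cyclic subgroups of order d number (#elements of order d)/φ(d).
Cyclic subgroups by order — order 1: 1; order 2: 1; order 3: 4; order 6: 4.
Total: 10.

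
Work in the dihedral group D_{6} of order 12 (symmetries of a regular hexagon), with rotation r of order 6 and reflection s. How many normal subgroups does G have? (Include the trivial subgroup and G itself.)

7

G has 16 subgroups. Checking conjugation-invariance by order — order 1: 1/1 normal; order 2: 1/7 normal; order 3: 1/1 normal; order 4: 0/3 normal; order 6: 3/3 normal; order 12: 1/1 normal.
Total normal subgroups: 7.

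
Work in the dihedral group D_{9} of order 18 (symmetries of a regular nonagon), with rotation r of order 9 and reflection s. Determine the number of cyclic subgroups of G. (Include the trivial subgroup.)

12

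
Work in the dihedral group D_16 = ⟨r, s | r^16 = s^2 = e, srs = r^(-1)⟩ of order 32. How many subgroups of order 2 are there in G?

17

|G| = 32 and 2 | 32, so subgroups of order 2 are possible by Lagrange.
The subgroups of order 2 are: {e, r^10s}; {e, r^11s}; {e, r^12s}; {e, r^13s}; … (17 in all).
So G has 17 subgroups of order 2.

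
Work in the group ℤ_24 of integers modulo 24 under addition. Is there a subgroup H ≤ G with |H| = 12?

12 | 24. A subgroup of order 12 is {0, 2, 4, 6, 8, 10, 12, 14, 16, 18, 20, 22}.

Yes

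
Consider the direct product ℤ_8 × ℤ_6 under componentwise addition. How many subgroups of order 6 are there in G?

|G| = 48 and 6 | 48, so subgroups of order 6 are possible by Lagrange.
The subgroups of order 6 are: {(0,0), (0,1), (0,2), (0,3), (0,4), (0,5)}; {(0,0), (0,2), (0,4), (4,0), (4,2), (4,4)}; {(0,0), (0,2), (0,4), (4,1), (4,3), (4,5)}.
So G has 3 subgroups of order 6.

3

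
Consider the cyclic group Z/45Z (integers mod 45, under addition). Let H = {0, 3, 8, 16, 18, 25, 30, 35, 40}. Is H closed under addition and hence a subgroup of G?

3 ∈ H but its inverse 42 ∉ H, so H is not a subgroup.

No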